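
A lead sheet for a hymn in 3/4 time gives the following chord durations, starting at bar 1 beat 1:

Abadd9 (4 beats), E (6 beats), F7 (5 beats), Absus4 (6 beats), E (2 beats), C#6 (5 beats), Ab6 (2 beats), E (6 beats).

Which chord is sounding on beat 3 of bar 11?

E

Beat 3 of bar 11 is beat (11−1)×3 + 3 = 33 overall.
Running totals: Abadd9 ends at 4, E ends at 10, F7 ends at 15, Absus4 ends at 21, E ends at 23, C#6 ends at 28, Ab6 ends at 30, E ends at 36.
Beat 33 falls within E.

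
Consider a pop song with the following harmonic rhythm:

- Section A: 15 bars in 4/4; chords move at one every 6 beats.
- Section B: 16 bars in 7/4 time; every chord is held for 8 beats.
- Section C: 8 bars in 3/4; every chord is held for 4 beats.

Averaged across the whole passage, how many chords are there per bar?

A: 15 bars of 4 beats is 60 beats; at 6 beats each that's 10 chords.
B: 16 bars of 7 beats is 112 beats; at 8 beats each that's 14 chords.
C: 8 bars of 3 beats is 24 beats; at 4 beats each that's 6 chords.
Overall: 30 chords over 39 bars → 30/39 = 10/13 chords per bar.

10/13 chords per bar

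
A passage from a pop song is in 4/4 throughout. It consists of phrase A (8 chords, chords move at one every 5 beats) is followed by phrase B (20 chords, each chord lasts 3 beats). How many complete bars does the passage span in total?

25 bars

A: 8 × 5 = 40 beats = 10 bars.
B: 20 × 3 = 60 beats = 15 bars.
Total: 10 + 15 = 25 bars.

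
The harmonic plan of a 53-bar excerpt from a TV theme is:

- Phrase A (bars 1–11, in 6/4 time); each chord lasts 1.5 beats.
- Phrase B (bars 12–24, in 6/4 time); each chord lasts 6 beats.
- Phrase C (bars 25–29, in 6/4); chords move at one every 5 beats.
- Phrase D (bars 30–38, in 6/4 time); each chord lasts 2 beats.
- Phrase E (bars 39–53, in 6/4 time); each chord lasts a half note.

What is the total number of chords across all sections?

135 chords

A: 11·6 = 66 beats, 66/1.5 = 44 chords.
B: 13·6 = 78 beats, 78/6 = 13 chords.
C: 5·6 = 30 beats, 30/5 = 6 chords.
D: 9·6 = 54 beats, 54/2 = 27 chords.
E: 15·6 = 90 beats, 90/2 = 45 chords.
Total: 44 + 13 + 6 + 27 + 45 = 135.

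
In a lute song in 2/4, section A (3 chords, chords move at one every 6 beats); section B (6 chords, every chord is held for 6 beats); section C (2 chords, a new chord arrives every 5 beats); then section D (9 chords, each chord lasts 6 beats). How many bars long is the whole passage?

59 bars

A: 3 × 6 = 18 beats = 9 bars.
B: 6 × 6 = 36 beats = 18 bars.
C: 2 × 5 = 10 beats = 5 bars.
D: 9 × 6 = 54 beats = 27 bars.
Total: 9 + 18 + 5 + 27 = 59 bars.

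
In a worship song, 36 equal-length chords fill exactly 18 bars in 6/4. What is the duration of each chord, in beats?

18 bars × 6 beats/bar = 108 beats total.
108 beats ÷ 36 chords = 3 beats per chord.
(That is a dotted half note.)

3 beats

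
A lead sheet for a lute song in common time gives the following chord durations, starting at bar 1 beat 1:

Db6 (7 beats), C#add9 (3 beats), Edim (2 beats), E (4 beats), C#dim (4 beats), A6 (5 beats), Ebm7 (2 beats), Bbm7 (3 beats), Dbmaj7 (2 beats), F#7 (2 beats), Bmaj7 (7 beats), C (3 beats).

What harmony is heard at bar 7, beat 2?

Beat 2 of bar 7 is beat (7−1)×4 + 2 = 26 overall.
Running totals: Db6 ends at 7, C#add9 ends at 10, Edim ends at 12, E ends at 16, C#dim ends at 20, A6 ends at 25, Ebm7 ends at 27.
Beat 26 falls within Ebm7.

Ebm7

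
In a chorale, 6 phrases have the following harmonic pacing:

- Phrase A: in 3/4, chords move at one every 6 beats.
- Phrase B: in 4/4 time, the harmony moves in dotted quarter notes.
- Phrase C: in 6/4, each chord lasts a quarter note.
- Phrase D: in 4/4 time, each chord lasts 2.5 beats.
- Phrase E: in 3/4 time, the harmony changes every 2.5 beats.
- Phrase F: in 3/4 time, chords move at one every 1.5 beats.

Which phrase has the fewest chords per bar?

Phrase A

A: 3/6 = 0.5 chords/bar.
B: 4/1.5 = 8/3 chords/bar.
C: 6/1 = 6 chords/bar.
D: 4/2.5 = 1.6 chords/bar.
E: 3/2.5 = 1.2 chords/bar.
F: 3/1.5 = 2 chords/bar.
Slowest is A at 0.5 chords/bar.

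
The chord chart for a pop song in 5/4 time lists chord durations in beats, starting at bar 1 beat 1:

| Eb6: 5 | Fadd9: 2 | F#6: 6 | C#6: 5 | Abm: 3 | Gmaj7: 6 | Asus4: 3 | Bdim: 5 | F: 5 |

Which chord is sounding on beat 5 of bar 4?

Beat 5 of bar 4 is beat (4−1)×5 + 5 = 20 overall.
Running totals: Eb6 ends at 5, Fadd9 ends at 7, F#6 ends at 13, C#6 ends at 18, Abm ends at 21.
Beat 20 falls within Abm.

Abm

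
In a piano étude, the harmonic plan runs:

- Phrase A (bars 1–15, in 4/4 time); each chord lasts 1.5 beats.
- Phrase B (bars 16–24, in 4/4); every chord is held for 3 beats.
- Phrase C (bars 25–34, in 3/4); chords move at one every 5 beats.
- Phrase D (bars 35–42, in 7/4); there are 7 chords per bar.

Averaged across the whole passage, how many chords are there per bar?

19/7 chords per bar

A: 15 bars of 4 beats is 60 beats; at 1.5 beats each that's 40 chords.
B: 9 bars of 4 beats is 36 beats; at 3 beats each that's 12 chords.
C: 10 bars of 3 beats is 30 beats; at 5 beats each that's 6 chords.
D: 8 bars of 7 beats is 56 beats; at 1 beat each that's 56 chords.
Overall: 114 chords over 42 bars → 114/42 = 19/7 chords per bar.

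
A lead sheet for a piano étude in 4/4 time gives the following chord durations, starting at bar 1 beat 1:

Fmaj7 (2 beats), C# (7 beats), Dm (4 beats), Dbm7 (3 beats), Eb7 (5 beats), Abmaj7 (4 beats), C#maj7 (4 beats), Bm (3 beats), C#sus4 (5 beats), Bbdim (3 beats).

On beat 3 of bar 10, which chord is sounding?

Bbdim

Beat 3 of bar 10 is beat (10−1)×4 + 3 = 39 overall.
Running totals: Fmaj7 ends at 2, C# ends at 9, Dm ends at 13, Dbm7 ends at 16, Eb7 ends at 21, Abmaj7 ends at 25, C#maj7 ends at 29, Bm ends at 32, C#sus4 ends at 37, Bbdim ends at 40.
Beat 39 falls within Bbdim.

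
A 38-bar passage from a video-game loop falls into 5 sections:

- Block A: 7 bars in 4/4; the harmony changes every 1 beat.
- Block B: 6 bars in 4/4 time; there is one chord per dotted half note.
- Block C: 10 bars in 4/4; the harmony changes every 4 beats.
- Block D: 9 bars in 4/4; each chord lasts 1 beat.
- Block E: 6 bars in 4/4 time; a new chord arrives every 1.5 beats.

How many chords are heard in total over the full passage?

A: 7 bars × 4 beats = 28 beats; 1 beat/chord → 28 chords.
B: 6 bars × 4 beats = 24 beats; 3 beats/chord → 8 chords.
C: 10 bars × 4 beats = 40 beats; 4 beats/chord → 10 chords.
D: 9 bars × 4 beats = 36 beats; 1 beat/chord → 36 chords.
E: 6 bars × 4 beats = 24 beats; 1.5 beats/chord → 16 chords.
Total: 28 + 8 + 10 + 36 + 16 = 98.

98 chords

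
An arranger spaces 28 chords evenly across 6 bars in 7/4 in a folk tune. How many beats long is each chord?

6 bars × 7 beats/bar = 42 beats total.
42 beats ÷ 28 chords = 1.5 beats per chord.
(That is a dotted quarter note.)

1.5 beats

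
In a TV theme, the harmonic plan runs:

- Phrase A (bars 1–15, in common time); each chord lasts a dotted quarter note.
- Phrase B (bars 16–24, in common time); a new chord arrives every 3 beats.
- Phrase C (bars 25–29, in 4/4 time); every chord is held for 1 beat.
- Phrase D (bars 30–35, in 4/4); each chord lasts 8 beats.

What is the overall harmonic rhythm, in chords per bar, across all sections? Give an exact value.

A: 15 bars of 4 beats is 60 beats; at 1.5 beats each that's 40 chords.
B: 9 bars of 4 beats is 36 beats; at 3 beats each that's 12 chords.
C: 5 bars of 4 beats is 20 beats; at 1 beat each that's 20 chords.
D: 6 bars of 4 beats is 24 beats; at 8 beats each that's 3 chords.
Overall: 75 chords over 35 bars → 75/35 = 15/7 chords per bar.

15/7 chords per bar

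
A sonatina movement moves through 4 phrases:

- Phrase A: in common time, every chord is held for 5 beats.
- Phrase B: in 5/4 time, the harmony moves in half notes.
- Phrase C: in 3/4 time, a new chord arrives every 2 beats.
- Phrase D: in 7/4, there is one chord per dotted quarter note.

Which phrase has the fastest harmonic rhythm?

A: 4/5 = 0.8 chords/bar.
B: 5/2 = 2.5 chords/bar.
C: 3/2 = 1.5 chords/bar.
D: 7/1.5 = 14/3 chords/bar.
Fastest is D at 14/3 chords/bar.

Phrase D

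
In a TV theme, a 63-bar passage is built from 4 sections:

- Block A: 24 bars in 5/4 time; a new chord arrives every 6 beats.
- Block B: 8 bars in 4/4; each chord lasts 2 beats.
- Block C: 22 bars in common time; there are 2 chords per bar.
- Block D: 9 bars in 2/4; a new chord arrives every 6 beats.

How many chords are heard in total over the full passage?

83 chords

A has 120 beats and chords last 6 each, so 20 chords.
B has 32 beats and chords last 2 each, so 16 chords.
C has 88 beats and chords last 2 each, so 44 chords.
D has 18 beats and chords last 6 each, so 3 chords.
Total: 20 + 16 + 44 + 3 = 83.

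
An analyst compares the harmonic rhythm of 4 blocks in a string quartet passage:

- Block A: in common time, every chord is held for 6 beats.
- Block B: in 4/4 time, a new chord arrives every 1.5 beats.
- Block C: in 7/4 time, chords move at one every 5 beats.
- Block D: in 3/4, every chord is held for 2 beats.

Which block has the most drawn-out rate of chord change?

A: 4 beats/bar ÷ 6 beats/chord = 2/3 chords/bar.
B: 4 beats/bar ÷ 1.5 beats/chord = 8/3 chords/bar.
C: 7 beats/bar ÷ 5 beats/chord = 1.4 chords/bar.
D: 3 beats/bar ÷ 2 beats/chord = 1.5 chords/bar.
Slowest is A at 2/3 chords/bar.

Block A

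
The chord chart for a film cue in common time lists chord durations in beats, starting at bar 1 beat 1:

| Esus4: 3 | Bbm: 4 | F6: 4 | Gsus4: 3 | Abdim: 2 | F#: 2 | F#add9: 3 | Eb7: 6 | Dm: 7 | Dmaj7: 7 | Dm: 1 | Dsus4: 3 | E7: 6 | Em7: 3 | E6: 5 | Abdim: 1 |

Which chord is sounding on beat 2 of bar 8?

Beat 2 of bar 8 is beat (8−1)×4 + 2 = 30 overall.
Running totals: Esus4 ends at 3, Bbm ends at 7, F6 ends at 11, Gsus4 ends at 14, Abdim ends at 16, F# ends at 18, F#add9 ends at 21, Eb7 ends at 27, Dm ends at 34.
Beat 30 falls within Dm.

Dm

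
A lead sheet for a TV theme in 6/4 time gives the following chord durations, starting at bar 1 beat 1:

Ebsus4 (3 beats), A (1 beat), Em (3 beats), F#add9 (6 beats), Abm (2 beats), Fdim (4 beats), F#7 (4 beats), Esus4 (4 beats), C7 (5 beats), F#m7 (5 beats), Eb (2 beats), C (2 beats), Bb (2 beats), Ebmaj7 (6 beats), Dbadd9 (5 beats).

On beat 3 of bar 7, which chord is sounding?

Eb

Beat 3 of bar 7 is beat (7−1)×6 + 3 = 39 overall.
Running totals: Ebsus4 ends at 3, A ends at 4, Em ends at 7, F#add9 ends at 13, Abm ends at 15, Fdim ends at 19, F#7 ends at 23, Esus4 ends at 27, C7 ends at 32, F#m7 ends at 37, Eb ends at 39.
Beat 39 falls within Eb.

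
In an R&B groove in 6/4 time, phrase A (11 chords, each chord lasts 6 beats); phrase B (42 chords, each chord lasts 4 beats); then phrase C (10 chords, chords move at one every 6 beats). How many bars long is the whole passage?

49 bars

A: 11 × 6 = 66 beats = 11 bars.
B: 42 × 4 = 168 beats = 28 bars.
C: 10 × 6 = 60 beats = 10 bars.
Total: 11 + 28 + 10 = 49 bars.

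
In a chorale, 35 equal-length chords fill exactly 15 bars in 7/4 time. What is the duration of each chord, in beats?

15 bars × 7 beats/bar = 105 beats total.
105 beats ÷ 35 chords = 3 beats per chord.
(That is a dotted half note.)

3 beats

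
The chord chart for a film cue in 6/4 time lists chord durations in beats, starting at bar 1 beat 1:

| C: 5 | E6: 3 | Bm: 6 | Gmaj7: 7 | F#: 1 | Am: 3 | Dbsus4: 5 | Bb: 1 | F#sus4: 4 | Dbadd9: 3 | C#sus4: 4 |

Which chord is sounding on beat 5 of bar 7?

Beat 5 of bar 7 is beat (7−1)×6 + 5 = 41 overall.
Running totals: C ends at 5, E6 ends at 8, Bm ends at 14, Gmaj7 ends at 21, F# ends at 22, Am ends at 25, Dbsus4 ends at 30, Bb ends at 31, F#sus4 ends at 35, Dbadd9 ends at 38, C#sus4 ends at 42.
Beat 41 falls within C#sus4.

C#sus4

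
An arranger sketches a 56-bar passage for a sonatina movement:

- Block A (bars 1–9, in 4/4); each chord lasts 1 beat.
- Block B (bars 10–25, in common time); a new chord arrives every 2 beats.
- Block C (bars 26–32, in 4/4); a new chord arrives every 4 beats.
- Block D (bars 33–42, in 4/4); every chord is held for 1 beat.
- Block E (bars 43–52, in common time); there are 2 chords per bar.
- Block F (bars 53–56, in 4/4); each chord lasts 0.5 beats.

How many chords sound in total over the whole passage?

167 chords

A: 9·4 = 36 beats, 36/1 = 36 chords.
B: 16·4 = 64 beats, 64/2 = 32 chords.
C: 7·4 = 28 beats, 28/4 = 7 chords.
D: 10·4 = 40 beats, 40/1 = 40 chords.
E: 10·4 = 40 beats, 40/2 = 20 chords.
F: 4·4 = 16 beats, 16/0.5 = 32 chords.
Total: 36 + 32 + 7 + 40 + 20 + 32 = 167.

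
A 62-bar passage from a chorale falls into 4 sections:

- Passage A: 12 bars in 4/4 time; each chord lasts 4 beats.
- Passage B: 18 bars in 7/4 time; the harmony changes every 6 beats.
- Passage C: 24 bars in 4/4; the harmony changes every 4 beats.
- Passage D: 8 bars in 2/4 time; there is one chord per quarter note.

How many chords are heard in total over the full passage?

73 chords

A: 12·4 = 48 beats, 48/4 = 12 chords.
B: 18·7 = 126 beats, 126/6 = 21 chords.
C: 24·4 = 96 beats, 96/4 = 24 chords.
D: 8·2 = 16 beats, 16/1 = 16 chords.
Total: 12 + 21 + 24 + 16 = 73.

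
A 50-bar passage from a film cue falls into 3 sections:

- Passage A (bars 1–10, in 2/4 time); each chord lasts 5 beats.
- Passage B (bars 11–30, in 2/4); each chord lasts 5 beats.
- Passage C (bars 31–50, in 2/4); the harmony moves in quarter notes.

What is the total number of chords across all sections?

52 chords

A: 10 bars × 2 beats = 20 beats; 5 beats/chord → 4 chords.
B: 20 bars × 2 beats = 40 beats; 5 beats/chord → 8 chords.
C: 20 bars × 2 beats = 40 beats; 1 beat/chord → 40 chords.
Total: 4 + 8 + 40 = 52.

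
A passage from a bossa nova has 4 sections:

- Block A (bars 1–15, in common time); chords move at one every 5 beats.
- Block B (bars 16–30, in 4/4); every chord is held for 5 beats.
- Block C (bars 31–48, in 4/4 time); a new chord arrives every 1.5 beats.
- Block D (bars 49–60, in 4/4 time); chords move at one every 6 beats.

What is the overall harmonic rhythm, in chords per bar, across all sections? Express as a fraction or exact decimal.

4/3 chords per bar

A: 15 × 4 = 60 beats ÷ 5 = 12 chords.
B: 15 × 4 = 60 beats ÷ 5 = 12 chords.
C: 18 × 4 = 72 beats ÷ 1.5 = 48 chords.
D: 12 × 4 = 48 beats ÷ 6 = 8 chords.
Overall: 80 chords over 60 bars → 80/60 = 4/3 chords per bar.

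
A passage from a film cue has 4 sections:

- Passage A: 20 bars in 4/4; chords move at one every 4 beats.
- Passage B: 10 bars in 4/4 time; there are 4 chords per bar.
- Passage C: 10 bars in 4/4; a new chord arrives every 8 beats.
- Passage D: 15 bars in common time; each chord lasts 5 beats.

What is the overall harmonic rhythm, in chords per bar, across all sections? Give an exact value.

1.4 chords per bar

A: 20 × 4 = 80 beats ÷ 4 = 20 chords.
B: 10 × 4 = 40 beats ÷ 1 = 40 chords.
C: 10 × 4 = 40 beats ÷ 8 = 5 chords.
D: 15 × 4 = 60 beats ÷ 5 = 12 chords.
Overall: 77 chords over 55 bars → 77/55 = 1.4 chords per bar.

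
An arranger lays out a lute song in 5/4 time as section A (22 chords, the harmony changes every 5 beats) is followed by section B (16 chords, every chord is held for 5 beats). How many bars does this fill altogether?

38 bars

A: 22 × 5 = 110 beats = 22 bars.
B: 16 × 5 = 80 beats = 16 bars.
Total: 22 + 16 = 38 bars.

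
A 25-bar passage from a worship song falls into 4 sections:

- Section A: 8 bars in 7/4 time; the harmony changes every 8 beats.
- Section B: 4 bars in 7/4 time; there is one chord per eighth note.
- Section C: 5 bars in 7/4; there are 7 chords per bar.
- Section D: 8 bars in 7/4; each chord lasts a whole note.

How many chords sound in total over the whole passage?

A has 56 beats and chords last 8 each, so 7 chords.
B has 28 beats and chords last 0.5 each, so 56 chords.
C has 35 beats and chords last 1 each, so 35 chords.
D has 56 beats and chords last 4 each, so 14 chords.
Total: 7 + 56 + 35 + 14 = 112.

112 chords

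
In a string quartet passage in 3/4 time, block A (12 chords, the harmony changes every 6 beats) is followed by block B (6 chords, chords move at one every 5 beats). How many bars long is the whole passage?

A: 12 × 6 = 72 beats = 24 bars.
B: 6 × 5 = 30 beats = 10 bars.
Total: 24 + 10 = 34 bars.

34 bars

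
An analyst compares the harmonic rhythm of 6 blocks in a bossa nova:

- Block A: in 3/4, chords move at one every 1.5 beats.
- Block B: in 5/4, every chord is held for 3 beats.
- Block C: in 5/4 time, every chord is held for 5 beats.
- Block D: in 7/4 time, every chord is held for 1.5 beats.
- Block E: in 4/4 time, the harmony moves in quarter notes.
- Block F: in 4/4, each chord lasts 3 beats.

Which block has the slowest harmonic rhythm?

Block C

A: 3 beats/bar ÷ 1.5 beats/chord = 2 chords/bar.
B: 5 beats/bar ÷ 3 beats/chord = 5/3 chords/bar.
C: 5 beats/bar ÷ 5 beats/chord = 1 chord/bar.
D: 7 beats/bar ÷ 1.5 beats/chord = 14/3 chords/bar.
E: 4 beats/bar ÷ 1 beat/chord = 4 chords/bar.
F: 4 beats/bar ÷ 3 beats/chord = 4/3 chords/bar.
Slowest is C at 1 chords/bar.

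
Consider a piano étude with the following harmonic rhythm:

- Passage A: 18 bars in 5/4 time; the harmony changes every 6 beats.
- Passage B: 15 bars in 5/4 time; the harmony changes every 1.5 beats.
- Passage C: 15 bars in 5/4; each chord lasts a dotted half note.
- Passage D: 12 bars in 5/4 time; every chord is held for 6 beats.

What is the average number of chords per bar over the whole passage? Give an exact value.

5/3 chords per bar

A: 18 bars of 5 beats is 90 beats; at 6 beats each that's 15 chords.
B: 15 bars of 5 beats is 75 beats; at 1.5 beats each that's 50 chords.
C: 15 bars of 5 beats is 75 beats; at 3 beats each that's 25 chords.
D: 12 bars of 5 beats is 60 beats; at 6 beats each that's 10 chords.
Overall: 100 chords over 60 bars → 100/60 = 5/3 chords per bar.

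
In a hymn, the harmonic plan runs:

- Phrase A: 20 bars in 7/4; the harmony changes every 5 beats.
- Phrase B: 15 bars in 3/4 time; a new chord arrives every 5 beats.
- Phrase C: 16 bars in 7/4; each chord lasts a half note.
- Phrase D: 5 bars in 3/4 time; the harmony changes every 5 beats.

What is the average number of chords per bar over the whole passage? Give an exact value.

12/7 chords per bar

A: 20 bars of 7 beats is 140 beats; at 5 beats each that's 28 chords.
B: 15 bars of 3 beats is 45 beats; at 5 beats each that's 9 chords.
C: 16 bars of 7 beats is 112 beats; at 2 beats each that's 56 chords.
D: 5 bars of 3 beats is 15 beats; at 5 beats each that's 3 chords.
Overall: 96 chords over 56 bars → 96/56 = 12/7 chords per bar.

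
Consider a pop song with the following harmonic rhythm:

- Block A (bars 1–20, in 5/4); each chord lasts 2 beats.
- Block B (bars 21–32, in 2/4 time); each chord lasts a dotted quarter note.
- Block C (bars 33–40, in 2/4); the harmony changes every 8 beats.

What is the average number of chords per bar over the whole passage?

1.7 chords per bar

A: 20 × 5 = 100 beats ÷ 2 = 50 chords.
B: 12 × 2 = 24 beats ÷ 1.5 = 16 chords.
C: 8 × 2 = 16 beats ÷ 8 = 2 chords.
Overall: 68 chords over 40 bars → 68/40 = 1.7 chords per bar.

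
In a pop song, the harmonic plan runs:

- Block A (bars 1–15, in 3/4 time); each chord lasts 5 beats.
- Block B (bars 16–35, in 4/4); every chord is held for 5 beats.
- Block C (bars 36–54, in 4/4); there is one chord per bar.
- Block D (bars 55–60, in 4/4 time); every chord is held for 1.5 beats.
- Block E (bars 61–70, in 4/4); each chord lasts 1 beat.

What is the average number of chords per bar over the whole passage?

A: 15 bars of 3 beats is 45 beats; at 5 beats each that's 9 chords.
B: 20 bars of 4 beats is 80 beats; at 5 beats each that's 16 chords.
C: 19 bars of 4 beats is 76 beats; at 4 beats each that's 19 chords.
D: 6 bars of 4 beats is 24 beats; at 1.5 beats each that's 16 chords.
E: 10 bars of 4 beats is 40 beats; at 1 beat each that's 40 chords.
Overall: 100 chords over 70 bars → 100/70 = 10/7 chords per bar.

10/7 chords per bar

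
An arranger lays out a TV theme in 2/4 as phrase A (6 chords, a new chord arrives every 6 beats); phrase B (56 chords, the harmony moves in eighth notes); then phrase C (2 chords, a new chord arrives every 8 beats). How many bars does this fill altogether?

A: 6 × 6 = 36 beats = 18 bars.
B: 56 × 0.5 = 28 beats = 14 bars.
C: 2 × 8 = 16 beats = 8 bars.
Total: 18 + 14 + 8 = 40 bars.

40 bars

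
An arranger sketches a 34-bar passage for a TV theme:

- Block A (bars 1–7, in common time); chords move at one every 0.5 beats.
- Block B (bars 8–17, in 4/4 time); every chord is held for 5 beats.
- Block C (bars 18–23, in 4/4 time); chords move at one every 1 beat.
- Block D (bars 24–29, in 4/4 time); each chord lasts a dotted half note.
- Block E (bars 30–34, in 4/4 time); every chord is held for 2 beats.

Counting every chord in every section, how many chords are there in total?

106 chords

A: 7·4 = 28 beats, 28/0.5 = 56 chords.
B: 10·4 = 40 beats, 40/5 = 8 chords.
C: 6·4 = 24 beats, 24/1 = 24 chords.
D: 6·4 = 24 beats, 24/3 = 8 chords.
E: 5·4 = 20 beats, 20/2 = 10 chords.
Total: 56 + 8 + 24 + 8 + 10 = 106.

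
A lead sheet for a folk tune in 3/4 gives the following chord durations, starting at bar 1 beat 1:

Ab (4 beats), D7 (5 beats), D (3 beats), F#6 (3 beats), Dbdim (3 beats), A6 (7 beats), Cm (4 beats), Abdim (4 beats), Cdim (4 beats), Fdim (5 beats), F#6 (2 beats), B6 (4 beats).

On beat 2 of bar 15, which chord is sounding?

Beat 2 of bar 15 is beat (15−1)×3 + 2 = 44 overall.
Running totals: Ab ends at 4, D7 ends at 9, D ends at 12, F#6 ends at 15, Dbdim ends at 18, A6 ends at 25, Cm ends at 29, Abdim ends at 33, Cdim ends at 37, Fdim ends at 42, F#6 ends at 44.
Beat 44 falls within F#6.

F#6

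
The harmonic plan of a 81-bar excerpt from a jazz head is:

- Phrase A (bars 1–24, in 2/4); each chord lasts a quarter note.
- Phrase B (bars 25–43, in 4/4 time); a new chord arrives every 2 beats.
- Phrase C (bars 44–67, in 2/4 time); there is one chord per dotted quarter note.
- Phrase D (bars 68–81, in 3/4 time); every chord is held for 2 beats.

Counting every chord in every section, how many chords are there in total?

A: 24·2 = 48 beats, 48/1 = 48 chords.
B: 19·4 = 76 beats, 76/2 = 38 chords.
C: 24·2 = 48 beats, 48/1.5 = 32 chords.
D: 14·3 = 42 beats, 42/2 = 21 chords.
Total: 48 + 38 + 32 + 21 = 139.

139 chords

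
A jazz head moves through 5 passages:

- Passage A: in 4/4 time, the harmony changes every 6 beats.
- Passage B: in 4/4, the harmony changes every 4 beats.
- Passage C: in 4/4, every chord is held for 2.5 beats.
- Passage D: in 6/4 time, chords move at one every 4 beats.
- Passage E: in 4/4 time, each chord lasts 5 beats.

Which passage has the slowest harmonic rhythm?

A: 4 beats/bar ÷ 6 beats/chord = 2/3 chords/bar.
B: 4 beats/bar ÷ 4 beats/chord = 1 chord/bar.
C: 4 beats/bar ÷ 2.5 beats/chord = 1.6 chords/bar.
D: 6 beats/bar ÷ 4 beats/chord = 1.5 chords/bar.
E: 4 beats/bar ÷ 5 beats/chord = 0.8 chords/bar.
Slowest is A at 2/3 chords/bar.

Passage A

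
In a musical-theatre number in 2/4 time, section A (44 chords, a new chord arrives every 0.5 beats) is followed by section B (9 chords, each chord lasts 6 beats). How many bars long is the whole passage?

A: 44 × 0.5 = 22 beats = 11 bars.
B: 9 × 6 = 54 beats = 27 bars.
Total: 11 + 27 = 38 bars.

38 bars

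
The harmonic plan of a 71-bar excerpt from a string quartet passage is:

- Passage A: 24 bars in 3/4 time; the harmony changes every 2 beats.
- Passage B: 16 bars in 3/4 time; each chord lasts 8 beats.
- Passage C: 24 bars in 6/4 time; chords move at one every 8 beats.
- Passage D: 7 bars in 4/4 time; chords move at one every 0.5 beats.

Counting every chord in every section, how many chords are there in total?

116 chords

A has 72 beats and chords last 2 each, so 36 chords.
B has 48 beats and chords last 8 each, so 6 chords.
C has 144 beats and chords last 8 each, so 18 chords.
D has 28 beats and chords last 0.5 each, so 56 chords.
Total: 36 + 6 + 18 + 56 = 116.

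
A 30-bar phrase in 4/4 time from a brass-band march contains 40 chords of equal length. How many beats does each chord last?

3 beats

30 bars × 4 beats/bar = 120 beats total.
120 beats ÷ 40 chords = 3 beats per chord.
(That is a dotted half note.)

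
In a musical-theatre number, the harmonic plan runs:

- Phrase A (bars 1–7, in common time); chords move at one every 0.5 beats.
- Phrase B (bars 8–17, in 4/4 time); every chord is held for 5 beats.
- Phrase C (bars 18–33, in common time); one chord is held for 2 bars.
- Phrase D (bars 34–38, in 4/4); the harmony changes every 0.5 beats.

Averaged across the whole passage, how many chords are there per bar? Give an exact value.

A: 7 × 4 = 28 beats ÷ 0.5 = 56 chords.
B: 10 × 4 = 40 beats ÷ 5 = 8 chords.
C: 16 × 4 = 64 beats ÷ 8 = 8 chords.
D: 5 × 4 = 20 beats ÷ 0.5 = 40 chords.
Overall: 112 chords over 38 bars → 112/38 = 56/19 chords per bar.

56/19 chords per bar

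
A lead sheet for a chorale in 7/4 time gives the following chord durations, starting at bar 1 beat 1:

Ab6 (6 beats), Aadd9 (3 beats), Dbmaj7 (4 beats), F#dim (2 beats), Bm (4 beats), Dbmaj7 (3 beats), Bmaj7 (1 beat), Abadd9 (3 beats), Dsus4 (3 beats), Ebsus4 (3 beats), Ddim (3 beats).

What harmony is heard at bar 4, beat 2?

Beat 2 of bar 4 is beat (4−1)×7 + 2 = 23 overall.
Running totals: Ab6 ends at 6, Aadd9 ends at 9, Dbmaj7 ends at 13, F#dim ends at 15, Bm ends at 19, Dbmaj7 ends at 22, Bmaj7 ends at 23.
Beat 23 falls within Bmaj7.

Bmaj7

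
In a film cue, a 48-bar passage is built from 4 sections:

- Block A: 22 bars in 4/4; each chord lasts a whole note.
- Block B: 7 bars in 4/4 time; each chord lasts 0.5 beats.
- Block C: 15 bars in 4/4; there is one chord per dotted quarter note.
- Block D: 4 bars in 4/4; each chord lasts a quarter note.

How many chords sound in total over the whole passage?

134 chords

A: 22·4 = 88 beats, 88/4 = 22 chords.
B: 7·4 = 28 beats, 28/0.5 = 56 chords.
C: 15·4 = 60 beats, 60/1.5 = 40 chords.
D: 4·4 = 16 beats, 16/1 = 16 chords.
Total: 22 + 56 + 40 + 16 = 134.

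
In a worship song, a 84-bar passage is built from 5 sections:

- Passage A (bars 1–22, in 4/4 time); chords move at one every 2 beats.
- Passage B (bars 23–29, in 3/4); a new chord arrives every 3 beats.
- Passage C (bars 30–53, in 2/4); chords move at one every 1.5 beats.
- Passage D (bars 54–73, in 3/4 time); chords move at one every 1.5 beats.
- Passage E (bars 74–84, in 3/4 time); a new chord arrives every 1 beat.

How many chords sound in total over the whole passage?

156 chords

A: 22·4 = 88 beats, 88/2 = 44 chords.
B: 7·3 = 21 beats, 21/3 = 7 chords.
C: 24·2 = 48 beats, 48/1.5 = 32 chords.
D: 20·3 = 60 beats, 60/1.5 = 40 chords.
E: 11·3 = 33 beats, 33/1 = 33 chords.
Total: 44 + 7 + 32 + 40 + 33 = 156.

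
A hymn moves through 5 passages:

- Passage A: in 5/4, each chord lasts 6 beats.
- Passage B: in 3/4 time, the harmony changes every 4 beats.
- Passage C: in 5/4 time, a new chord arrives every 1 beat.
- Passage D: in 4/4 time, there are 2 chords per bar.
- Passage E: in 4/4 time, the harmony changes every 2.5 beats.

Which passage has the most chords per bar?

Passage C

A: each chord is 6 beats in 5/4, so 5/6 per bar.
B: each chord is 4 beats in 3/4, so 0.75 per bar.
C: each chord is 1 beat in 5/4, so 5 per bar.
D: each chord is 2 beats in 4/4, so 2 per bar.
E: each chord is 2.5 beats in 4/4, so 1.6 per bar.
Fastest is C at 5 chords/bar.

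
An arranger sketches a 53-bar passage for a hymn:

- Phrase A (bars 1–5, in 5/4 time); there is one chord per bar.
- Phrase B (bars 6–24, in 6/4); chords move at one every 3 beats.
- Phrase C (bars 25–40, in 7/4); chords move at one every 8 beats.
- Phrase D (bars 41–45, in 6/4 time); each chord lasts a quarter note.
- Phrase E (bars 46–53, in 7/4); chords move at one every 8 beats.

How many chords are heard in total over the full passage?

A: 5·5 = 25 beats, 25/5 = 5 chords.
B: 19·6 = 114 beats, 114/3 = 38 chords.
C: 16·7 = 112 beats, 112/8 = 14 chords.
D: 5·6 = 30 beats, 30/1 = 30 chords.
E: 8·7 = 56 beats, 56/8 = 7 chords.
Total: 5 + 38 + 14 + 30 + 7 = 94.

94 chords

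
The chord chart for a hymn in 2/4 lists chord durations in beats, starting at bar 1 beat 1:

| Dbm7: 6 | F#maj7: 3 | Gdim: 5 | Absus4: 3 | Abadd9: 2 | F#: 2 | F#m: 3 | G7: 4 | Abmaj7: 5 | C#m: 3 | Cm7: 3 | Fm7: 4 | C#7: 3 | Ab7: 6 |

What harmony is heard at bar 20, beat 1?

Cm7

Beat 1 of bar 20 is beat (20−1)×2 + 1 = 39 overall.
Running totals: Dbm7 ends at 6, F#maj7 ends at 9, Gdim ends at 14, Absus4 ends at 17, Abadd9 ends at 19, F# ends at 21, F#m ends at 24, G7 ends at 28, Abmaj7 ends at 33, C#m ends at 36, Cm7 ends at 39.
Beat 39 falls within Cm7.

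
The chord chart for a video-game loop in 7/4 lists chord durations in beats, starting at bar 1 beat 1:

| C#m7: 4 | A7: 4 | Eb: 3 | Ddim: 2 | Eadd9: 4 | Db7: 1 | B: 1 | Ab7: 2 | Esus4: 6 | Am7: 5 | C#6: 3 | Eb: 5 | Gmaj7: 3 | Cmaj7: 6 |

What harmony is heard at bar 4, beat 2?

Esus4

Beat 2 of bar 4 is beat (4−1)×7 + 2 = 23 overall.
Running totals: C#m7 ends at 4, A7 ends at 8, Eb ends at 11, Ddim ends at 13, Eadd9 ends at 17, Db7 ends at 18, B ends at 19, Ab7 ends at 21, Esus4 ends at 27.
Beat 23 falls within Esus4.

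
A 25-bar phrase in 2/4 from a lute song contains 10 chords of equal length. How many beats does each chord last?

25 bars × 2 beats/bar = 50 beats total.
50 beats ÷ 10 chords = 5 beats per chord.

5 beats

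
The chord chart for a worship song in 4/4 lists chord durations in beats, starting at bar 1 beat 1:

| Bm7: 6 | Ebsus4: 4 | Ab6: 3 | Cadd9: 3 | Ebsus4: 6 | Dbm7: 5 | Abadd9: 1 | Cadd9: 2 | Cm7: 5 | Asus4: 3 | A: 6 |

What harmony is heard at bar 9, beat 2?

Beat 2 of bar 9 is beat (9−1)×4 + 2 = 34 overall.
Running totals: Bm7 ends at 6, Ebsus4 ends at 10, Ab6 ends at 13, Cadd9 ends at 16, Ebsus4 ends at 22, Dbm7 ends at 27, Abadd9 ends at 28, Cadd9 ends at 30, Cm7 ends at 35.
Beat 34 falls within Cm7.

Cm7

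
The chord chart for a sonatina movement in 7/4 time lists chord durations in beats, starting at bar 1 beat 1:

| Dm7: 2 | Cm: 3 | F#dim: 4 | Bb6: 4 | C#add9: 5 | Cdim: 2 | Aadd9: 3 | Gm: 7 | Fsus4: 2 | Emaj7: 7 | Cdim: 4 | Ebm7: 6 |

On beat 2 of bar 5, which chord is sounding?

Beat 2 of bar 5 is beat (5−1)×7 + 2 = 30 overall.
Running totals: Dm7 ends at 2, Cm ends at 5, F#dim ends at 9, Bb6 ends at 13, C#add9 ends at 18, Cdim ends at 20, Aadd9 ends at 23, Gm ends at 30.
Beat 30 falls within Gm.

Gm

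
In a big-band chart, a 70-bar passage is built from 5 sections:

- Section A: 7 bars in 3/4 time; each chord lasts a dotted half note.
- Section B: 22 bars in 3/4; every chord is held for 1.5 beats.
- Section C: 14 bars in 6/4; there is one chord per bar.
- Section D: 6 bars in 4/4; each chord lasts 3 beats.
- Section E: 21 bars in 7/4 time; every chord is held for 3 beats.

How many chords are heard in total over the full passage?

A: 7 bars × 3 beats = 21 beats; 3 beats/chord → 7 chords.
B: 22 bars × 3 beats = 66 beats; 1.5 beats/chord → 44 chords.
C: 14 bars × 6 beats = 84 beats; 6 beats/chord → 14 chords.
D: 6 bars × 4 beats = 24 beats; 3 beats/chord → 8 chords.
E: 21 bars × 7 beats = 147 beats; 3 beats/chord → 49 chords.
Total: 7 + 44 + 14 + 8 + 49 = 122.

122 chords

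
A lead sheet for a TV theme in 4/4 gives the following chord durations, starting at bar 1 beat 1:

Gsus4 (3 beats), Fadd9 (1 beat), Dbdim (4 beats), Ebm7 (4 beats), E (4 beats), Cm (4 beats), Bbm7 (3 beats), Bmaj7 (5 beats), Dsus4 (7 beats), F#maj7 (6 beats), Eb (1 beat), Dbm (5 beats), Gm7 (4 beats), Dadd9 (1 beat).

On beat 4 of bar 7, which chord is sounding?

Bmaj7

Beat 4 of bar 7 is beat (7−1)×4 + 4 = 28 overall.
Running totals: Gsus4 ends at 3, Fadd9 ends at 4, Dbdim ends at 8, Ebm7 ends at 12, E ends at 16, Cm ends at 20, Bbm7 ends at 23, Bmaj7 ends at 28.
Beat 28 falls within Bmaj7.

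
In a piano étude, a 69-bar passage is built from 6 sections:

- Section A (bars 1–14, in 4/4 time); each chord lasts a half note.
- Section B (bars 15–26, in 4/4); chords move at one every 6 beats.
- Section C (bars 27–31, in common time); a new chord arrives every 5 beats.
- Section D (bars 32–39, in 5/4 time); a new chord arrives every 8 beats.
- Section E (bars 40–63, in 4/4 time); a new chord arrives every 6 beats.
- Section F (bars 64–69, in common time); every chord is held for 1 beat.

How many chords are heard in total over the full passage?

85 chords

A has 56 beats and chords last 2 each, so 28 chords.
B has 48 beats and chords last 6 each, so 8 chords.
C has 20 beats and chords last 5 each, so 4 chords.
D has 40 beats and chords last 8 each, so 5 chords.
E has 96 beats and chords last 6 each, so 16 chords.
F has 24 beats and chords last 1 each, so 24 chords.
Total: 28 + 8 + 4 + 5 + 16 + 24 = 85.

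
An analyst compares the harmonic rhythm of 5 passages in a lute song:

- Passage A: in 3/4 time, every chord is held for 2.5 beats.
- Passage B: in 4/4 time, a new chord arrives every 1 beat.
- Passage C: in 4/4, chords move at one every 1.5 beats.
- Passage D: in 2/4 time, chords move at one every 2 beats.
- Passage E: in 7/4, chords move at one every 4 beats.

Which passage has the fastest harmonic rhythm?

A: 3/2.5 = 1.2 chords/bar.
B: 4/1 = 4 chords/bar.
C: 4/1.5 = 8/3 chords/bar.
D: 2/2 = 1 chord/bar.
E: 7/4 = 1.75 chords/bar.
Fastest is B at 4 chords/bar.

Passage B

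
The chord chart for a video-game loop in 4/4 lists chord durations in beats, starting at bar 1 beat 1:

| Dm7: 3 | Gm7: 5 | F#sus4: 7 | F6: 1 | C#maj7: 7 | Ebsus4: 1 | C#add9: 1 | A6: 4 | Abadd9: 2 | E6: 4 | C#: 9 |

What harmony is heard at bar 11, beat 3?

Beat 3 of bar 11 is beat (11−1)×4 + 3 = 43 overall.
Running totals: Dm7 ends at 3, Gm7 ends at 8, F#sus4 ends at 15, F6 ends at 16, C#maj7 ends at 23, Ebsus4 ends at 24, C#add9 ends at 25, A6 ends at 29, Abadd9 ends at 31, E6 ends at 35, C# ends at 44.
Beat 43 falls within C#.

C#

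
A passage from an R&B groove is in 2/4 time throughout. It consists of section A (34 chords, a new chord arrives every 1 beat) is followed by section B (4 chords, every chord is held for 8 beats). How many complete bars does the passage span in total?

A: 34 × 1 = 34 beats = 17 bars.
B: 4 × 8 = 32 beats = 16 bars.
Total: 17 + 16 = 33 bars.

33 bars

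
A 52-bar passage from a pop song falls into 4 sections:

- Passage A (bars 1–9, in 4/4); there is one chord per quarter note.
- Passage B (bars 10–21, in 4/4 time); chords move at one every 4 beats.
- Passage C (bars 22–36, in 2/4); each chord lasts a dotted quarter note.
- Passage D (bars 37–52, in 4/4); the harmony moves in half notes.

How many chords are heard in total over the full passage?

100 chords

A has 36 beats and chords last 1 each, so 36 chords.
B has 48 beats and chords last 4 each, so 12 chords.
C has 30 beats and chords last 1.5 each, so 20 chords.
D has 64 beats and chords last 2 each, so 32 chords.
Total: 36 + 12 + 20 + 32 = 100.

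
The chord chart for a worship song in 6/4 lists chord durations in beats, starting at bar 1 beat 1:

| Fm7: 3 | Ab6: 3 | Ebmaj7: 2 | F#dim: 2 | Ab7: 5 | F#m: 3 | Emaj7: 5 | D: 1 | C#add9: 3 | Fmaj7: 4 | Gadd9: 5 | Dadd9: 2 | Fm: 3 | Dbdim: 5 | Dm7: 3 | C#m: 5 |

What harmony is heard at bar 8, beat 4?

Dbdim

Beat 4 of bar 8 is beat (8−1)×6 + 4 = 46 overall.
Running totals: Fm7 ends at 3, Ab6 ends at 6, Ebmaj7 ends at 8, F#dim ends at 10, Ab7 ends at 15, F#m ends at 18, Emaj7 ends at 23, D ends at 24, C#add9 ends at 27, Fmaj7 ends at 31, Gadd9 ends at 36, Dadd9 ends at 38, Fm ends at 41, Dbdim ends at 46.
Beat 46 falls within Dbdim.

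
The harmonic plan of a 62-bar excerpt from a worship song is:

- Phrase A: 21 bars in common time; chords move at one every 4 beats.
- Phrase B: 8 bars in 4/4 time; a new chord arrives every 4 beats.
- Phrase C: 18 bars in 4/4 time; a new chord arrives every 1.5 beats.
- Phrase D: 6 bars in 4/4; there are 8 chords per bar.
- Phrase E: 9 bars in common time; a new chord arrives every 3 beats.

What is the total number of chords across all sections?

A: 21·4 = 84 beats, 84/4 = 21 chords.
B: 8·4 = 32 beats, 32/4 = 8 chords.
C: 18·4 = 72 beats, 72/1.5 = 48 chords.
D: 6·4 = 24 beats, 24/0.5 = 48 chords.
E: 9·4 = 36 beats, 36/3 = 12 chords.
Total: 21 + 8 + 48 + 48 + 12 = 137.

137 chords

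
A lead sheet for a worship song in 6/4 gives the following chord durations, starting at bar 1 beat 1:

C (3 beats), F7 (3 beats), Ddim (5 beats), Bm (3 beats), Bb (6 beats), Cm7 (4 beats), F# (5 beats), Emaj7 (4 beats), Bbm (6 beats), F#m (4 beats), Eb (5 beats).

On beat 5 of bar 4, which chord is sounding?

Beat 5 of bar 4 is beat (4−1)×6 + 5 = 23 overall.
Running totals: C ends at 3, F7 ends at 6, Ddim ends at 11, Bm ends at 14, Bb ends at 20, Cm7 ends at 24.
Beat 23 falls within Cm7.

Cm7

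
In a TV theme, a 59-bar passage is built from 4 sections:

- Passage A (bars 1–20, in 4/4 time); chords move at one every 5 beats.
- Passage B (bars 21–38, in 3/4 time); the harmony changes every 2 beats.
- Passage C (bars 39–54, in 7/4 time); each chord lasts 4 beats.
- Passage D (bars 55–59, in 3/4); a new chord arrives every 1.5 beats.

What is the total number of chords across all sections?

81 chords

A has 80 beats and chords last 5 each, so 16 chords.
B has 54 beats and chords last 2 each, so 27 chords.
C has 112 beats and chords last 4 each, so 28 chords.
D has 15 beats and chords last 1.5 each, so 10 chords.
Total: 16 + 27 + 28 + 10 = 81.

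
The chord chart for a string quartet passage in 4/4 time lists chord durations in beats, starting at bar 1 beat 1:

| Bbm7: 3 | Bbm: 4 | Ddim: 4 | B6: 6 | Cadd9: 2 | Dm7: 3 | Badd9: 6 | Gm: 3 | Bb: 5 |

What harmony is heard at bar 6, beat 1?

Beat 1 of bar 6 is beat (6−1)×4 + 1 = 21 overall.
Running totals: Bbm7 ends at 3, Bbm ends at 7, Ddim ends at 11, B6 ends at 17, Cadd9 ends at 19, Dm7 ends at 22.
Beat 21 falls within Dm7.

Dm7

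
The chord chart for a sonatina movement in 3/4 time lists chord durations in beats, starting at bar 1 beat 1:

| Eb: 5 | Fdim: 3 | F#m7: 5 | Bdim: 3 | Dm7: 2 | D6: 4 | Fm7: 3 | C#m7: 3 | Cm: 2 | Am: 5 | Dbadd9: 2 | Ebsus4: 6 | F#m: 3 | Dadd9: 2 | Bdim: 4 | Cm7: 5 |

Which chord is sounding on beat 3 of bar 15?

F#m

Beat 3 of bar 15 is beat (15−1)×3 + 3 = 45 overall.
Running totals: Eb ends at 5, Fdim ends at 8, F#m7 ends at 13, Bdim ends at 16, Dm7 ends at 18, D6 ends at 22, Fm7 ends at 25, C#m7 ends at 28, Cm ends at 30, Am ends at 35, Dbadd9 ends at 37, Ebsus4 ends at 43, F#m ends at 46.
Beat 45 falls within F#m.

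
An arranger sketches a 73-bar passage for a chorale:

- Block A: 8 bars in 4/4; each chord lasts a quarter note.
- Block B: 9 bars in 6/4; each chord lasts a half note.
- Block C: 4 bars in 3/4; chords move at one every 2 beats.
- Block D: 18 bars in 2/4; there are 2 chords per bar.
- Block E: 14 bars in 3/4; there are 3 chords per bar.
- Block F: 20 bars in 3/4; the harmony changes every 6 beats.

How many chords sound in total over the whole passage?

A: 8·4 = 32 beats, 32/1 = 32 chords.
B: 9·6 = 54 beats, 54/2 = 27 chords.
C: 4·3 = 12 beats, 12/2 = 6 chords.
D: 18·2 = 36 beats, 36/1 = 36 chords.
E: 14·3 = 42 beats, 42/1 = 42 chords.
F: 20·3 = 60 beats, 60/6 = 10 chords.
Total: 32 + 27 + 6 + 36 + 42 + 10 = 153.

153 chords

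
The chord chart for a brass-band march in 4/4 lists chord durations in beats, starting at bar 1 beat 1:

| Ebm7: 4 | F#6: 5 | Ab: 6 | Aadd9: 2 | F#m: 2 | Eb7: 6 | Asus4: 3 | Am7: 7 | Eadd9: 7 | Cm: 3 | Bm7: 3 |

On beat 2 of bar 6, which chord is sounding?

Eb7

Beat 2 of bar 6 is beat (6−1)×4 + 2 = 22 overall.
Running totals: Ebm7 ends at 4, F#6 ends at 9, Ab ends at 15, Aadd9 ends at 17, F#m ends at 19, Eb7 ends at 25.
Beat 22 falls within Eb7.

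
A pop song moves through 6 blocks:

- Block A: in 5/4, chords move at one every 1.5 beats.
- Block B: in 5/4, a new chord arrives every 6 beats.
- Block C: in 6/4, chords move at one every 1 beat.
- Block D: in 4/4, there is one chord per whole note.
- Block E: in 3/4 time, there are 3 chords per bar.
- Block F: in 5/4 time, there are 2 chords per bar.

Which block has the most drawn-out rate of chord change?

A: 5/1.5 = 10/3 chords/bar.
B: 5/6 = 5/6 chords/bar.
C: 6/1 = 6 chords/bar.
D: 4/4 = 1 chord/bar.
E: 3/1 = 3 chords/bar.
F: 5/2.5 = 2 chords/bar.
Slowest is B at 5/6 chords/bar.

Block B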